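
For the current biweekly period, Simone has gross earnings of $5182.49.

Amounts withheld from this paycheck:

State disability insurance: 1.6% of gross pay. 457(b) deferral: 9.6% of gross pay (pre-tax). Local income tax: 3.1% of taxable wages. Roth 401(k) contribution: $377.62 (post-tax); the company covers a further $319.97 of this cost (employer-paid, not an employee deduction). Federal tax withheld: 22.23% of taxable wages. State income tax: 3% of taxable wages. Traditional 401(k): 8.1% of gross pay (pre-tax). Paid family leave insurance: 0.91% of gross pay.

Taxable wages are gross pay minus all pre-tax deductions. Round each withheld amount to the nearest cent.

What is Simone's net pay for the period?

$2549.16

457(b) deferral: $5182.49 × 0.096 = $497.52
Traditional 401(k): $5182.49 × 0.081 = $419.78
Pre-tax total = $497.52 + $419.78 = $917.30
Taxable wages = $5182.49 − $917.30 = $4265.19
State income tax: $4265.19 × 0.03 = $127.96
Federal tax withheld: $4265.19 × 0.2223 = $948.15
Local income tax: $4265.19 × 0.031 = $132.22
Paid family leave insurance: $5182.49 × 0.0091 = $47.16
State disability insurance: $5182.49 × 0.016 = $82.92
Roth 401(k) contribution: $377.62
(Employer's $319.97 toward Roth 401(k) contribution is not withheld from the employee.)
Total deductions = $497.52 + $419.78 + $127.96 + $948.15 + $132.22 + $47.16 + $82.92 + $377.62 = $2633.33
Net pay = $5182.49 − $2633.33 = $2549.16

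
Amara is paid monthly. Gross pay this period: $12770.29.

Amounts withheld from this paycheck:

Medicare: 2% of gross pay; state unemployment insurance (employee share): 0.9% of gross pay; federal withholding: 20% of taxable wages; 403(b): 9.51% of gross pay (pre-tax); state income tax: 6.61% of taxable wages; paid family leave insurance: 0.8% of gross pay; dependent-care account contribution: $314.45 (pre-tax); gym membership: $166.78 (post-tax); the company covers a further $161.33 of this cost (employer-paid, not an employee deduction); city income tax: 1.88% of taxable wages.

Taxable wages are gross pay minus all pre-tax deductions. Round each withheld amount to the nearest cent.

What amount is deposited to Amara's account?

$7399.43

403(b): $12770.29 × 0.0951 = $1214.45
Dependent-care account contribution: $314.45
Pre-tax total = $1214.45 + $314.45 = $1528.90
Taxable wages = $12770.29 − $1528.90 = $11241.39
City income tax: $11241.39 × 0.0188 = $211.34
State income tax: $11241.39 × 0.0661 = $743.06
Federal withholding: $11241.39 × 0.2 = $2248.28
Medicare: $12770.29 × 0.02 = $255.41
State unemployment insurance (employee share): $12770.29 × 0.009 = $114.93
Paid family leave insurance: $12770.29 × 0.008 = $102.16
Gym membership: $166.78
(Employer's $161.33 toward gym membership is not withheld from the employee.)
Total deductions = $1214.45 + $314.45 + $211.34 + $743.06 + $2248.28 + $255.41 + $114.93 + $102.16 + $166.78 = $5370.86
Net pay = $12770.29 − $5370.86 = $7399.43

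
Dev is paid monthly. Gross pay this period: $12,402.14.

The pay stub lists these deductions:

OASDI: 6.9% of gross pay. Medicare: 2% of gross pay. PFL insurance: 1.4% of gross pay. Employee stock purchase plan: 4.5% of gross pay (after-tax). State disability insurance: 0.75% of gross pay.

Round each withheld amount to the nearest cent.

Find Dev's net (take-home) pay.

$10,473.60

Medicare: $12,402.14 × 0.02 = $248.04
OASDI: $12,402.14 × 0.069 = $855.75
State disability insurance: $12,402.14 × 0.0075 = $93.02
PFL insurance: $12,402.14 × 0.014 = $173.63
Employee stock purchase plan: $12,402.14 × 0.045 = $558.10
Total deductions = $248.04 + $855.75 + $93.02 + $173.63 + $558.10 = $1,928.54
Net pay = $12,402.14 − $1,928.54 = $10,473.60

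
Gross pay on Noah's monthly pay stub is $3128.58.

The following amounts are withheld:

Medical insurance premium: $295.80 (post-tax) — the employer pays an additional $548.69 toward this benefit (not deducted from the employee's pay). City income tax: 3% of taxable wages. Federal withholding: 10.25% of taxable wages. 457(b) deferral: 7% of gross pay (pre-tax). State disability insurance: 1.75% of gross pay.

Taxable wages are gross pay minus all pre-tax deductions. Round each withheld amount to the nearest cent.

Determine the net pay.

$2173.51

457(b) deferral: $3128.58 × 0.07 = $219.00
Taxable wages = $3128.58 − $219.00 = $2909.58
City income tax: $2909.58 × 0.03 = $87.29
Federal withholding: $2909.58 × 0.1025 = $298.23
State disability insurance: $3128.58 × 0.0175 = $54.75
Medical insurance premium: $295.80
(Employer's $548.69 toward medical insurance premium is not withheld from the employee.)
Total deductions = $219.00 + $87.29 + $298.23 + $54.75 + $295.80 = $955.07
Net pay = $3128.58 − $955.07 = $2173.51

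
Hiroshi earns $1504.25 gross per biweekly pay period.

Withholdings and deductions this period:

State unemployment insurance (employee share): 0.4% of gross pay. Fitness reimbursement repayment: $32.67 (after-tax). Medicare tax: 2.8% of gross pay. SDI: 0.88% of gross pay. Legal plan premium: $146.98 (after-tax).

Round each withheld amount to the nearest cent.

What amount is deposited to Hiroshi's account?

$1263.22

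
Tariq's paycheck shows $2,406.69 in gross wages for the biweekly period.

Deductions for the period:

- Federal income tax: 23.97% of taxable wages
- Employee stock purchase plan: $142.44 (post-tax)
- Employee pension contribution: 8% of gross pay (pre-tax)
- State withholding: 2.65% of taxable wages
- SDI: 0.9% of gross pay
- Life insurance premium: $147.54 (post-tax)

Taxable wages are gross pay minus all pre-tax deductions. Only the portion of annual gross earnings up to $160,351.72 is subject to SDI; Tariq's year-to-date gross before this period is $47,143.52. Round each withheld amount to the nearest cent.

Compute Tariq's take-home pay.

Employee pension contribution: $2,406.69 × 0.08 = $192.54
Taxable wages = $2,406.69 − $192.54 = $2,214.15
Federal income tax: $2,214.15 × 0.2397 = $530.73
State withholding: $2,214.15 × 0.0265 = $58.67
SDI: cap not yet reached, full $2,406.69 is subject → $2,406.69 × 0.009 = $21.66
Life insurance premium: $147.54
Employee stock purchase plan: $142.44
Total deductions = $192.54 + $530.73 + $58.67 + $21.66 + $147.54 + $142.44 = $1,093.58
Net pay = $2,406.69 − $1,093.58 = $1,313.11

$1,313.11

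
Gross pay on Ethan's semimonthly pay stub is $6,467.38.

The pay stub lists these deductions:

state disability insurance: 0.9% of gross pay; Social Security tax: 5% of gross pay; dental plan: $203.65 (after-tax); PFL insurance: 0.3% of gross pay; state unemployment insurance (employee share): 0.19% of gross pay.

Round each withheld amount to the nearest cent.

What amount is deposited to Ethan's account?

PFL insurance: $6,467.38 × 0.003 = $19.40
State disability insurance: $6,467.38 × 0.009 = $58.21
Social Security tax: $6,467.38 × 0.05 = $323.37
State unemployment insurance (employee share): $6,467.38 × 0.0019 = $12.29
Dental plan: $203.65
Total deductions = $19.40 + $58.21 + $323.37 + $12.29 + $203.65 = $616.92
Net pay = $6,467.38 − $616.92 = $5,850.46

$5,850.46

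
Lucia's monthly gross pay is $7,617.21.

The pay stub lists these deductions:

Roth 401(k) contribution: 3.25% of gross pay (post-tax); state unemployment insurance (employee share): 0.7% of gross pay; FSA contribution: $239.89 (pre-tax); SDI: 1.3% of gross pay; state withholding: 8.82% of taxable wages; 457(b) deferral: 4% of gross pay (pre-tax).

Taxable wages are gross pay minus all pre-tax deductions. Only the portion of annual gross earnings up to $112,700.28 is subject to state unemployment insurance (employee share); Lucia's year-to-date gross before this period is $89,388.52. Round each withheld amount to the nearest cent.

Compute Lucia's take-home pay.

$6,048.92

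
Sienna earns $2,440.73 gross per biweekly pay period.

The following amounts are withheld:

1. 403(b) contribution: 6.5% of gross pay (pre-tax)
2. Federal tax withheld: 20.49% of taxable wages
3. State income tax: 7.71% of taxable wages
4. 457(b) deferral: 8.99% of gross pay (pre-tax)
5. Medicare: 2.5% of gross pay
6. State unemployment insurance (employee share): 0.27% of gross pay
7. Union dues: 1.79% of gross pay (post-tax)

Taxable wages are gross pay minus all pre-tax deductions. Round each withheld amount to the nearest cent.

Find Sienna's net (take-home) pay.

$1,369.69

403(b) contribution: $2,440.73 × 0.065 = $158.65
457(b) deferral: $2,440.73 × 0.0899 = $219.42
Pre-tax total = $158.65 + $219.42 = $378.07
Taxable wages = $2,440.73 − $378.07 = $2,062.66
State income tax: $2,062.66 × 0.0771 = $159.03
Federal tax withheld: $2,062.66 × 0.2049 = $422.64
State unemployment insurance (employee share): $2,440.73 × 0.0027 = $6.59
Medicare: $2,440.73 × 0.025 = $61.02
Union dues: $2,440.73 × 0.0179 = $43.69
Total deductions = $158.65 + $219.42 + $159.03 + $422.64 + $6.59 + $61.02 + $43.69 = $1,071.04
Net pay = $2,440.73 − $1,071.04 = $1,369.69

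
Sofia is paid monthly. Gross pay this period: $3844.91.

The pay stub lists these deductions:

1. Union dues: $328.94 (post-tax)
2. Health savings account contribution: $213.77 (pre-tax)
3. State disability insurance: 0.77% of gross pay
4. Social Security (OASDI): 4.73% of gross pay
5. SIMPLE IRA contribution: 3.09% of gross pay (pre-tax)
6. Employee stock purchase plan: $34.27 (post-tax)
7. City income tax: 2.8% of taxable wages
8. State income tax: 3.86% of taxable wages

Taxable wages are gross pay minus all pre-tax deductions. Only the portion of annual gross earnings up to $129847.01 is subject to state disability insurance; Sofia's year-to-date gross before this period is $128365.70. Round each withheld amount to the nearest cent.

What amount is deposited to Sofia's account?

$2721.92

Health savings account contribution: $213.77
SIMPLE IRA contribution: $3844.91 × 0.0309 = $118.81
Pre-tax total = $213.77 + $118.81 = $332.58
Taxable wages = $3844.91 − $332.58 = $3512.33
City income tax: $3512.33 × 0.028 = $98.35
State income tax: $3512.33 × 0.0386 = $135.58
State disability insurance: only $129847.01 − $128365.70 = $1481.31 of this check is subject → $1481.31 × 0.0077 = $11.41
Social Security (OASDI): $3844.91 × 0.0473 = $181.86
Employee stock purchase plan: $34.27
Union dues: $328.94
Total deductions = $213.77 + $118.81 + $98.35 + $135.58 + $11.41 + $181.86 + $34.27 + $328.94 = $1122.99
Net pay = $3844.91 − $1122.99 = $2721.92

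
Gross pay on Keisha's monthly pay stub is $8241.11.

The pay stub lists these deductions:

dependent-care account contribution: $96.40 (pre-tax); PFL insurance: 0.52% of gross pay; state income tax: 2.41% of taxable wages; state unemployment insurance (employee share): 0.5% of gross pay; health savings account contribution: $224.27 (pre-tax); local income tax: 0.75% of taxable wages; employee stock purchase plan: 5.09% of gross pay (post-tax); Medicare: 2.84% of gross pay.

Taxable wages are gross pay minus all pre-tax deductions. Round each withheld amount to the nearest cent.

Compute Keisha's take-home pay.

$6932.58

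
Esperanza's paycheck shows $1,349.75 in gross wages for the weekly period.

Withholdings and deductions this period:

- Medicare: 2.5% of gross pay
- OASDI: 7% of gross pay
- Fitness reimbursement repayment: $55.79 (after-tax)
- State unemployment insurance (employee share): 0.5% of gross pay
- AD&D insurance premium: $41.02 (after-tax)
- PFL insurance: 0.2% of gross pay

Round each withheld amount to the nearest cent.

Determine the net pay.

$1,115.27

State unemployment insurance (employee share): $1,349.75 × 0.005 = $6.75
PFL insurance: $1,349.75 × 0.002 = $2.70
OASDI: $1,349.75 × 0.07 = $94.48
Medicare: $1,349.75 × 0.025 = $33.74
Fitness reimbursement repayment: $55.79
AD&D insurance premium: $41.02
Total deductions = $6.75 + $2.70 + $94.48 + $33.74 + $55.79 + $41.02 = $234.48
Net pay = $1,349.75 − $234.48 = $1,115.27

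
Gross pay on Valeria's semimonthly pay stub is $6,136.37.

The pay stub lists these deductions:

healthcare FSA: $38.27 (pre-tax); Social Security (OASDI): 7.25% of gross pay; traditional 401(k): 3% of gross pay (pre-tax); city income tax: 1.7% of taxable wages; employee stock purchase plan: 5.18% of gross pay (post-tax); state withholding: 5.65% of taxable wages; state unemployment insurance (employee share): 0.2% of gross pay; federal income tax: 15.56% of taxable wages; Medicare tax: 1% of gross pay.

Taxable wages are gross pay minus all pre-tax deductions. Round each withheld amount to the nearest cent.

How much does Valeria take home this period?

$3,722.73

Traditional 401(k): $6,136.37 × 0.03 = $184.09
Healthcare FSA: $38.27
Pre-tax total = $184.09 + $38.27 = $222.36
Taxable wages = $6,136.37 − $222.36 = $5,914.01
State withholding: $5,914.01 × 0.0565 = $334.14
City income tax: $5,914.01 × 0.017 = $100.54
Federal income tax: $5,914.01 × 0.1556 = $920.22
State unemployment insurance (employee share): $6,136.37 × 0.002 = $12.27
Social Security (OASDI): $6,136.37 × 0.0725 = $444.89
Medicare tax: $6,136.37 × 0.01 = $61.36
Employee stock purchase plan: $6,136.37 × 0.0518 = $317.86
Total deductions = $184.09 + $38.27 + $334.14 + $100.54 + $920.22 + $12.27 + $444.89 + $61.36 + $317.86 = $2,413.64
Net pay = $6,136.37 − $2,413.64 = $3,722.73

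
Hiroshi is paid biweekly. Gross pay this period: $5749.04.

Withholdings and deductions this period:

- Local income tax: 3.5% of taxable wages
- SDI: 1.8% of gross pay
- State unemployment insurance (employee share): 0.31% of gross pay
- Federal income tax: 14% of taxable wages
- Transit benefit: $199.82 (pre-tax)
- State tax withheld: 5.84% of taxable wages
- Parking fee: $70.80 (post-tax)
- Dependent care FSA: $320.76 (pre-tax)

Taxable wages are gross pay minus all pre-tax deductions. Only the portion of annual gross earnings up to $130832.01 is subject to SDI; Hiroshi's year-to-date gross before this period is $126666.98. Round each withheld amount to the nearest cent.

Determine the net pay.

$3844.55

Dependent care FSA: $320.76
Transit benefit: $199.82
Pre-tax total = $320.76 + $199.82 = $520.58
Taxable wages = $5749.04 − $520.58 = $5228.46
Local income tax: $5228.46 × 0.035 = $183.00
Federal income tax: $5228.46 × 0.14 = $731.98
State tax withheld: $5228.46 × 0.0584 = $305.34
State unemployment insurance (employee share): $5749.04 × 0.0031 = $17.82
SDI: only $130832.01 − $126666.98 = $4165.03 of this check is subject → $4165.03 × 0.018 = $74.97
Parking fee: $70.80
Total deductions = $320.76 + $199.82 + $183.00 + $731.98 + $305.34 + $17.82 + $74.97 + $70.80 = $1904.49
Net pay = $5749.04 − $1904.49 = $3844.55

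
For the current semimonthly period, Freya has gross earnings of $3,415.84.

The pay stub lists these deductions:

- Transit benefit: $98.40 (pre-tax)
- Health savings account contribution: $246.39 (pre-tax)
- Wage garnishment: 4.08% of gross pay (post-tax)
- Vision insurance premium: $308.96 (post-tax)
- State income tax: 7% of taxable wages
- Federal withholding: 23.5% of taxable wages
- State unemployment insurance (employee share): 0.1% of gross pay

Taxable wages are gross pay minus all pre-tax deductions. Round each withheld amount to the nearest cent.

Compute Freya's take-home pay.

$1,682.63

Transit benefit: $98.40
Health savings account contribution: $246.39
Pre-tax total = $98.40 + $246.39 = $344.79
Taxable wages = $3,415.84 − $344.79 = $3,071.05
Federal withholding: $3,071.05 × 0.235 = $721.70
State income tax: $3,071.05 × 0.07 = $214.97
State unemployment insurance (employee share): $3,415.84 × 0.001 = $3.42
Wage garnishment: $3,415.84 × 0.0408 = $139.37
Vision insurance premium: $308.96
Total deductions = $98.40 + $246.39 + $721.70 + $214.97 + $3.42 + $139.37 + $308.96 = $1,733.21
Net pay = $3,415.84 − $1,733.21 = $1,682.63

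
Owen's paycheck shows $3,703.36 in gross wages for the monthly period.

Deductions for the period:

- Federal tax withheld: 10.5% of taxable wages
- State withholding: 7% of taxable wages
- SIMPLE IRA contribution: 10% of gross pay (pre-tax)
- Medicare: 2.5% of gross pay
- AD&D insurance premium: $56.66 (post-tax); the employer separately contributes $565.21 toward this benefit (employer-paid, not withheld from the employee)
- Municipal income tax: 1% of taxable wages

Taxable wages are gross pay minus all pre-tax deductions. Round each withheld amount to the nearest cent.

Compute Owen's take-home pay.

$2,567.17

SIMPLE IRA contribution: $3,703.36 × 0.1 = $370.34
Taxable wages = $3,703.36 − $370.34 = $3,333.02
Municipal income tax: $3,333.02 × 0.01 = $33.33
Federal tax withheld: $3,333.02 × 0.105 = $349.97
State withholding: $3,333.02 × 0.07 = $233.31
Medicare: $3,703.36 × 0.025 = $92.58
AD&D insurance premium: $56.66
(Employer's $565.21 toward AD&D insurance premium is not withheld from the employee.)
Total deductions = $370.34 + $33.33 + $349.97 + $233.31 + $92.58 + $56.66 = $1,136.19
Net pay = $3,703.36 − $1,136.19 = $2,567.17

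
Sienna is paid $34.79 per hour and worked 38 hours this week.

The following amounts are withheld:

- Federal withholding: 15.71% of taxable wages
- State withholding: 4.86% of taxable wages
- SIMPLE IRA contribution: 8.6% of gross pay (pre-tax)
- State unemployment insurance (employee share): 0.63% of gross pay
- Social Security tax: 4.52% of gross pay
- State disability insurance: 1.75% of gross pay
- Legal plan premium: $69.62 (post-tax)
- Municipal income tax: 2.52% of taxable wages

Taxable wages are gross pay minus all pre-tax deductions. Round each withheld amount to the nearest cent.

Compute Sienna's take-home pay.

Gross pay: 38 × $34.79 = $1322.02
SIMPLE IRA contribution: $1322.02 × 0.086 = $113.69
Taxable wages = $1322.02 − $113.69 = $1208.33
Federal withholding: $1208.33 × 0.1571 = $189.83
State withholding: $1208.33 × 0.0486 = $58.72
Municipal income tax: $1208.33 × 0.0252 = $30.45
State unemployment insurance (employee share): $1322.02 × 0.0063 = $8.33
State disability insurance: $1322.02 × 0.0175 = $23.14
Social Security tax: $1322.02 × 0.0452 = $59.76
Legal plan premium: $69.62
Total deductions = $113.69 + $189.83 + $58.72 + $30.45 + $8.33 + $23.14 + $59.76 + $69.62 = $553.54
Net pay = $1322.02 − $553.54 = $768.48

$768.48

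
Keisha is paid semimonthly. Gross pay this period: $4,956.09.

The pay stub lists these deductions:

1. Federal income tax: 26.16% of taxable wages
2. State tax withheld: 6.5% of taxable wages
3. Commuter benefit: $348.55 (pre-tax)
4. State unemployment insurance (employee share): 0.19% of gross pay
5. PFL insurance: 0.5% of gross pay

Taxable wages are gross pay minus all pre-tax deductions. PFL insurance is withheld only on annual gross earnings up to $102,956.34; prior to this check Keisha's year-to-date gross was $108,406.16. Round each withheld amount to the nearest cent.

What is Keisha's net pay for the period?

Commuter benefit: $348.55
Taxable wages = $4,956.09 − $348.55 = $4,607.54
State tax withheld: $4,607.54 × 0.065 = $299.49
Federal income tax: $4,607.54 × 0.2616 = $1,205.33
PFL insurance: annual cap $102,956.34 already reached (YTD $108,406.16), so $0.00
State unemployment insurance (employee share): $4,956.09 × 0.0019 = $9.42
Total deductions = $348.55 + $299.49 + $1,205.33 + $0.00 + $9.42 = $1,862.79
Net pay = $4,956.09 − $1,862.79 = $3,093.30

$3,093.30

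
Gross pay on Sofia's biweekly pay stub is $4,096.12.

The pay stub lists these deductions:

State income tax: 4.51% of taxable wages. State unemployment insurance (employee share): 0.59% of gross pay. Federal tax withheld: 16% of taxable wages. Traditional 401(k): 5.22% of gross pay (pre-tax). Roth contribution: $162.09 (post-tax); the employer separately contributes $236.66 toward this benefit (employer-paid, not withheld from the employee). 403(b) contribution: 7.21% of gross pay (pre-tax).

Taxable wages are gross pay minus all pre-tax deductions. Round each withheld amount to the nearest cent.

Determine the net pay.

403(b) contribution: $4,096.12 × 0.0721 = $295.33
Traditional 401(k): $4,096.12 × 0.0522 = $213.82
Pre-tax total = $295.33 + $213.82 = $509.15
Taxable wages = $4,096.12 − $509.15 = $3,586.97
State income tax: $3,586.97 × 0.0451 = $161.77
Federal tax withheld: $3,586.97 × 0.16 = $573.92
State unemployment insurance (employee share): $4,096.12 × 0.0059 = $24.17
Roth contribution: $162.09
(Employer's $236.66 toward Roth contribution is not withheld from the employee.)
Total deductions = $295.33 + $213.82 + $161.77 + $573.92 + $24.17 + $162.09 = $1,431.10
Net pay = $4,096.12 − $1,431.10 = $2,665.02

$2,665.02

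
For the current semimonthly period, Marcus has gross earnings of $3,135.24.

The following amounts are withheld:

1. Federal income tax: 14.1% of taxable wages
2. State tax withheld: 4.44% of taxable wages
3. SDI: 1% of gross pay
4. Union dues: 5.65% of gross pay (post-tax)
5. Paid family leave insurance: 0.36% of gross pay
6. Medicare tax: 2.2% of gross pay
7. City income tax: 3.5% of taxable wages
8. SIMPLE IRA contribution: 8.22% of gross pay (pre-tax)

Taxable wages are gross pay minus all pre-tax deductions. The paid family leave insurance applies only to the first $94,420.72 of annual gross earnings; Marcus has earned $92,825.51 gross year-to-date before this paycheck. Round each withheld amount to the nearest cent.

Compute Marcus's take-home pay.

SIMPLE IRA contribution: $3,135.24 × 0.0822 = $257.72
Taxable wages = $3,135.24 − $257.72 = $2,877.52
Federal income tax: $2,877.52 × 0.141 = $405.73
State tax withheld: $2,877.52 × 0.0444 = $127.76
City income tax: $2,877.52 × 0.035 = $100.71
SDI: $3,135.24 × 0.01 = $31.35
Medicare tax: $3,135.24 × 0.022 = $68.98
Paid family leave insurance: only $94,420.72 − $92,825.51 = $1,595.21 of this check is subject → $1,595.21 × 0.0036 = $5.74
Union dues: $3,135.24 × 0.0565 = $177.14
Total deductions = $257.72 + $405.73 + $127.76 + $100.71 + $31.35 + $68.98 + $5.74 + $177.14 = $1,175.13
Net pay = $3,135.24 − $1,175.13 = $1,960.11

$1,960.11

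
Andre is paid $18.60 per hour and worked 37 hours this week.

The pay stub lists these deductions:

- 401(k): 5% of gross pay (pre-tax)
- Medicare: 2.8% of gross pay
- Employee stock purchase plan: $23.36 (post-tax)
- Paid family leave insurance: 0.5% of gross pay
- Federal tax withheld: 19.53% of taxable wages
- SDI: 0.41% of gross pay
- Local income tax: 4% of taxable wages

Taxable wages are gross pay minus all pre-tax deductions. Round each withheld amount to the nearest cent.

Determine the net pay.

$451.06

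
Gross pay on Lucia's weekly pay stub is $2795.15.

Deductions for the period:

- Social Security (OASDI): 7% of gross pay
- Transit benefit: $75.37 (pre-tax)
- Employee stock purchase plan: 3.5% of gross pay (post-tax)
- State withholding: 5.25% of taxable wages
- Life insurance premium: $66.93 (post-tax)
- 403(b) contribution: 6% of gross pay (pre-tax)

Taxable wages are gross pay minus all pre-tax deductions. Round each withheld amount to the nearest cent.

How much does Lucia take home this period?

403(b) contribution: $2795.15 × 0.06 = $167.71
Transit benefit: $75.37
Pre-tax total = $167.71 + $75.37 = $243.08
Taxable wages = $2795.15 − $243.08 = $2552.07
State withholding: $2552.07 × 0.0525 = $133.98
Social Security (OASDI): $2795.15 × 0.07 = $195.66
Employee stock purchase plan: $2795.15 × 0.035 = $97.83
Life insurance premium: $66.93
Total deductions = $167.71 + $75.37 + $133.98 + $195.66 + $97.83 + $66.93 = $737.48
Net pay = $2795.15 − $737.48 = $2057.67

$2057.67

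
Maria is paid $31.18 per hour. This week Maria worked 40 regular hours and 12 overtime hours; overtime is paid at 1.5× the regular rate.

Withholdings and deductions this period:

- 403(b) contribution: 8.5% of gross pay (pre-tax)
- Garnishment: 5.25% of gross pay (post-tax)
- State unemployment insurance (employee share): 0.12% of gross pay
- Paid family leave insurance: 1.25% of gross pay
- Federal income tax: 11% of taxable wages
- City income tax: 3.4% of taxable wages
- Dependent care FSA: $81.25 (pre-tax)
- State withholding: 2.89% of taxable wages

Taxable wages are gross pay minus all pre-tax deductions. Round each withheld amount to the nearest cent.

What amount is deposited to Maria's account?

Regular pay: 40 × $31.18 = $1,247.20
Overtime pay: 12 × $31.18 × 1.5 = $561.24
Gross pay = $1,247.20 + $561.24 = $1,808.44
403(b) contribution: $1,808.44 × 0.085 = $153.72
Dependent care FSA: $81.25
Pre-tax total = $153.72 + $81.25 = $234.97
Taxable wages = $1,808.44 − $234.97 = $1,573.47
City income tax: $1,573.47 × 0.034 = $53.50
State withholding: $1,573.47 × 0.0289 = $45.47
Federal income tax: $1,573.47 × 0.11 = $173.08
Paid family leave insurance: $1,808.44 × 0.0125 = $22.61
State unemployment insurance (employee share): $1,808.44 × 0.0012 = $2.17
Garnishment: $1,808.44 × 0.0525 = $94.94
Total deductions = $153.72 + $81.25 + $53.50 + $45.47 + $173.08 + $22.61 + $2.17 + $94.94 = $626.74
Net pay = $1,808.44 − $626.74 = $1,181.70

$1,181.70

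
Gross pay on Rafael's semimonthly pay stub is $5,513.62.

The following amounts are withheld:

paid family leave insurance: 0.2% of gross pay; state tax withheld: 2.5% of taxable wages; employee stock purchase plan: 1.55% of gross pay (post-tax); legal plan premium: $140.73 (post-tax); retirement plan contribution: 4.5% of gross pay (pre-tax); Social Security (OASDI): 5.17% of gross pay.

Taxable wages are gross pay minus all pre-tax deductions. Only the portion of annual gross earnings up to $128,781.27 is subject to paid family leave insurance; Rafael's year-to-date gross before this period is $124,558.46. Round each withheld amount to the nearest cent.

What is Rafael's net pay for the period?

Retirement plan contribution: $5,513.62 × 0.045 = $248.11
Taxable wages = $5,513.62 − $248.11 = $5,265.51
State tax withheld: $5,265.51 × 0.025 = $131.64
Social Security (OASDI): $5,513.62 × 0.0517 = $285.05
Paid family leave insurance: only $128,781.27 − $124,558.46 = $4,222.81 of this check is subject → $4,222.81 × 0.002 = $8.45
Employee stock purchase plan: $5,513.62 × 0.0155 = $85.46
Legal plan premium: $140.73
Total deductions = $248.11 + $131.64 + $285.05 + $8.45 + $85.46 + $140.73 = $899.44
Net pay = $5,513.62 − $899.44 = $4,614.18

$4,614.18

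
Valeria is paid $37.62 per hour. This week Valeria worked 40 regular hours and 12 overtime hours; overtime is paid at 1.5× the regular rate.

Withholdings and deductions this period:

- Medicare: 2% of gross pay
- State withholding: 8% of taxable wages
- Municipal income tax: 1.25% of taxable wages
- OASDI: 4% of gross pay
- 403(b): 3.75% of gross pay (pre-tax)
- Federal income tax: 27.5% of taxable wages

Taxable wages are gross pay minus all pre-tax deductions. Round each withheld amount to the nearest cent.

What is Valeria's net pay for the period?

$1,197.42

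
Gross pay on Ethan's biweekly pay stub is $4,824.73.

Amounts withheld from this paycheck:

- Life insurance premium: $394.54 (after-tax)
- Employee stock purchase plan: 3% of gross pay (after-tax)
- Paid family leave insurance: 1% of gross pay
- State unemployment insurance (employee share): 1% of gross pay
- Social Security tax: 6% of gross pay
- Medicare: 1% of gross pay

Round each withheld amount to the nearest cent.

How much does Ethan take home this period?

Social Security tax: $4,824.73 × 0.06 = $289.48
Medicare: $4,824.73 × 0.01 = $48.25
State unemployment insurance (employee share): $4,824.73 × 0.01 = $48.25
Paid family leave insurance: $4,824.73 × 0.01 = $48.25
Employee stock purchase plan: $4,824.73 × 0.03 = $144.74
Life insurance premium: $394.54
Total deductions = $289.48 + $48.25 + $48.25 + $48.25 + $144.74 + $394.54 = $973.51
Net pay = $4,824.73 − $973.51 = $3,851.22

$3,851.22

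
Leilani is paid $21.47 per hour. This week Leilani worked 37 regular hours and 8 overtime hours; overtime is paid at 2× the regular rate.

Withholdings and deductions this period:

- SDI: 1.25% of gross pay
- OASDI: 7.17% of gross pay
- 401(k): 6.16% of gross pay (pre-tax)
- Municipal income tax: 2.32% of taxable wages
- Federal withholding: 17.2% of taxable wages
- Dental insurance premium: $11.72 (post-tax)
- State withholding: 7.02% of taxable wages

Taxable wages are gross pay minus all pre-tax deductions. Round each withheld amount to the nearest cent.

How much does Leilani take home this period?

Regular pay: 37 × $21.47 = $794.39
Overtime pay: 8 × $21.47 × 2 = $343.52
Gross pay = $794.39 + $343.52 = $1,137.91
401(k): $1,137.91 × 0.0616 = $70.10
Taxable wages = $1,137.91 − $70.10 = $1,067.81
State withholding: $1,067.81 × 0.0702 = $74.96
Municipal income tax: $1,067.81 × 0.0232 = $24.77
Federal withholding: $1,067.81 × 0.172 = $183.66
OASDI: $1,137.91 × 0.0717 = $81.59
SDI: $1,137.91 × 0.0125 = $14.22
Dental insurance premium: $11.72
Total deductions = $70.10 + $74.96 + $24.77 + $183.66 + $81.59 + $14.22 + $11.72 = $461.02
Net pay = $1,137.91 − $461.02 = $676.89

$676.89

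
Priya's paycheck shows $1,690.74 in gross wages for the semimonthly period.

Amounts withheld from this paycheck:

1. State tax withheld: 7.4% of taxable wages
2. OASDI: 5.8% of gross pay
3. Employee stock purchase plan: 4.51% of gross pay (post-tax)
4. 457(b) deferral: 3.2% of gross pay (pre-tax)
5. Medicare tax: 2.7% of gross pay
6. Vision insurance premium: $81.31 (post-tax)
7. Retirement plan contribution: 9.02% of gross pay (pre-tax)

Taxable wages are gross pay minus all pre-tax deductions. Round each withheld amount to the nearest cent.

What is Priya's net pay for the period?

457(b) deferral: $1,690.74 × 0.032 = $54.10
Retirement plan contribution: $1,690.74 × 0.0902 = $152.50
Pre-tax total = $54.10 + $152.50 = $206.60
Taxable wages = $1,690.74 − $206.60 = $1,484.14
State tax withheld: $1,484.14 × 0.074 = $109.83
Medicare tax: $1,690.74 × 0.027 = $45.65
OASDI: $1,690.74 × 0.058 = $98.06
Vision insurance premium: $81.31
Employee stock purchase plan: $1,690.74 × 0.0451 = $76.25
Total deductions = $54.10 + $152.50 + $109.83 + $45.65 + $98.06 + $81.31 + $76.25 = $617.70
Net pay = $1,690.74 − $617.70 = $1,073.04

$1,073.04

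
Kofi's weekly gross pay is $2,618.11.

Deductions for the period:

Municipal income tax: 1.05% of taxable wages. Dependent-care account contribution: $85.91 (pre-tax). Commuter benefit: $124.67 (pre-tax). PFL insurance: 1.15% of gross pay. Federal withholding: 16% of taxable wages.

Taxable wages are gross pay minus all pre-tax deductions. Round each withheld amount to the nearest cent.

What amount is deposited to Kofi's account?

Commuter benefit: $124.67
Dependent-care account contribution: $85.91
Pre-tax total = $124.67 + $85.91 = $210.58
Taxable wages = $2,618.11 − $210.58 = $2,407.53
Municipal income tax: $2,407.53 × 0.0105 = $25.28
Federal withholding: $2,407.53 × 0.16 = $385.20
PFL insurance: $2,618.11 × 0.0115 = $30.11
Total deductions = $124.67 + $85.91 + $25.28 + $385.20 + $30.11 = $651.17
Net pay = $2,618.11 − $651.17 = $1,966.94

$1,966.94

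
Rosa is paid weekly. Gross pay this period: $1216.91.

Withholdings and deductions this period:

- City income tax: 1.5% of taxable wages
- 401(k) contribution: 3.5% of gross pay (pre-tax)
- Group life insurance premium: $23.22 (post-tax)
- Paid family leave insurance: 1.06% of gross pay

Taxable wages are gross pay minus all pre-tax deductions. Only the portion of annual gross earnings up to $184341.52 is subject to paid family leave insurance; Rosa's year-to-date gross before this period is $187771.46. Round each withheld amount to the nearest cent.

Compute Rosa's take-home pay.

$1133.49

401(k) contribution: $1216.91 × 0.035 = $42.59
Taxable wages = $1216.91 − $42.59 = $1174.32
City income tax: $1174.32 × 0.015 = $17.61
Paid family leave insurance: annual cap $184341.52 already reached (YTD $187771.46), so $0.00
Group life insurance premium: $23.22
Total deductions = $42.59 + $17.61 + $0.00 + $23.22 = $83.42
Net pay = $1216.91 − $83.42 = $1133.49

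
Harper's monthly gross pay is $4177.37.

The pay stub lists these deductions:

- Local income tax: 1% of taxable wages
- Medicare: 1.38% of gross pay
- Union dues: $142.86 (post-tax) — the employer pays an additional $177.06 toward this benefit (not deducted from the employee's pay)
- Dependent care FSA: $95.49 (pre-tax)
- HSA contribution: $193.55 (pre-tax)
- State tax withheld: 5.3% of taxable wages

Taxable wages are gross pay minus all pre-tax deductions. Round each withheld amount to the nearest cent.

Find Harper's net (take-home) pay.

HSA contribution: $193.55
Dependent care FSA: $95.49
Pre-tax total = $193.55 + $95.49 = $289.04
Taxable wages = $4177.37 − $289.04 = $3888.33
Local income tax: $3888.33 × 0.01 = $38.88
State tax withheld: $3888.33 × 0.053 = $206.08
Medicare: $4177.37 × 0.0138 = $57.65
Union dues: $142.86
(Employer's $177.06 toward union dues is not withheld from the employee.)
Total deductions = $193.55 + $95.49 + $38.88 + $206.08 + $57.65 + $142.86 = $734.51
Net pay = $4177.37 − $734.51 = $3442.86

$3442.86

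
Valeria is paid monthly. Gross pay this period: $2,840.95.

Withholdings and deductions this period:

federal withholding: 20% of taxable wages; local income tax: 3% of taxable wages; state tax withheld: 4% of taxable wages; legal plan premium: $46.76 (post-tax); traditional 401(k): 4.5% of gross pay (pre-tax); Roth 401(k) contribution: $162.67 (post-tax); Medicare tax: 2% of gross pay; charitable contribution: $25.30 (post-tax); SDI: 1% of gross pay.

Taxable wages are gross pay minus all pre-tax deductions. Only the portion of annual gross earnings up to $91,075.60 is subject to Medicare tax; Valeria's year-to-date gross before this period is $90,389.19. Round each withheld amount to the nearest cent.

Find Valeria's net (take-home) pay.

$1,703.71

Traditional 401(k): $2,840.95 × 0.045 = $127.84
Taxable wages = $2,840.95 − $127.84 = $2,713.11
State tax withheld: $2,713.11 × 0.04 = $108.52
Federal withholding: $2,713.11 × 0.2 = $542.62
Local income tax: $2,713.11 × 0.03 = $81.39
SDI: $2,840.95 × 0.01 = $28.41
Medicare tax: only $91,075.60 − $90,389.19 = $686.41 of this check is subject → $686.41 × 0.02 = $13.73
Charitable contribution: $25.30
Roth 401(k) contribution: $162.67
Legal plan premium: $46.76
Total deductions = $127.84 + $108.52 + $542.62 + $81.39 + $28.41 + $13.73 + $25.30 + $162.67 + $46.76 = $1,137.24
Net pay = $2,840.95 − $1,137.24 = $1,703.71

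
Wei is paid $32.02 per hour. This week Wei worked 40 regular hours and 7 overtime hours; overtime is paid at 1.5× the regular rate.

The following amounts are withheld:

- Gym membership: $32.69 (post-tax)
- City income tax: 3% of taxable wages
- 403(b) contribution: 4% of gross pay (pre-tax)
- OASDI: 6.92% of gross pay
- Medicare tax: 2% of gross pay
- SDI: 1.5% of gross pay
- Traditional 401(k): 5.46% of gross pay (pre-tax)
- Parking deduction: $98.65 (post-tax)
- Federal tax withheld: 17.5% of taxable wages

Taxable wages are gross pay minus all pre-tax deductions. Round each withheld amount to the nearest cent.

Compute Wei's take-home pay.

$864.07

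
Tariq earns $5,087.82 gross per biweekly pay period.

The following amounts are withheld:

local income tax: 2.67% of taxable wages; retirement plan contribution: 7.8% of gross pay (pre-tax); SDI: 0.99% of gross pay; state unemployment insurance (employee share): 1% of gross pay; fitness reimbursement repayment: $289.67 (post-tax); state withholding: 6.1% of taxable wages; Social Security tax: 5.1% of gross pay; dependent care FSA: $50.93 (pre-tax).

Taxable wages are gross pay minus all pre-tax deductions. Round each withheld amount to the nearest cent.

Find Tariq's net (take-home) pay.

Dependent care FSA: $50.93
Retirement plan contribution: $5,087.82 × 0.078 = $396.85
Pre-tax total = $50.93 + $396.85 = $447.78
Taxable wages = $5,087.82 − $447.78 = $4,640.04
Local income tax: $4,640.04 × 0.0267 = $123.89
State withholding: $4,640.04 × 0.061 = $283.04
Social Security tax: $5,087.82 × 0.051 = $259.48
State unemployment insurance (employee share): $5,087.82 × 0.01 = $50.88
SDI: $5,087.82 × 0.0099 = $50.37
Fitness reimbursement repayment: $289.67
Total deductions = $50.93 + $396.85 + $123.89 + $283.04 + $259.48 + $50.88 + $50.37 + $289.67 = $1,505.11
Net pay = $5,087.82 − $1,505.11 = $3,582.71

$3,582.71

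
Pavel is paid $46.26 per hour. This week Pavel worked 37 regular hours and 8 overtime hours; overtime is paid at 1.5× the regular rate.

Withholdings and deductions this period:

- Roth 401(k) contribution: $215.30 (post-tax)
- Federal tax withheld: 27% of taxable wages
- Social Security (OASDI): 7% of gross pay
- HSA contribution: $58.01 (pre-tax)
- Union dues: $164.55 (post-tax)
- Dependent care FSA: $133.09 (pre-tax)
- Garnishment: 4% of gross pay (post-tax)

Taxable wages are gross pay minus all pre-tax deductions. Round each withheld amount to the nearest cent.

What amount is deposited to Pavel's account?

$886.03

Regular pay: 37 × $46.26 = $1,711.62
Overtime pay: 8 × $46.26 × 1.5 = $555.12
Gross pay = $1,711.62 + $555.12 = $2,266.74
HSA contribution: $58.01
Dependent care FSA: $133.09
Pre-tax total = $58.01 + $133.09 = $191.10
Taxable wages = $2,266.74 − $191.10 = $2,075.64
Federal tax withheld: $2,075.64 × 0.27 = $560.42
Social Security (OASDI): $2,266.74 × 0.07 = $158.67
Roth 401(k) contribution: $215.30
Union dues: $164.55
Garnishment: $2,266.74 × 0.04 = $90.67
Total deductions = $58.01 + $133.09 + $560.42 + $158.67 + $215.30 + $164.55 + $90.67 = $1,380.71
Net pay = $2,266.74 − $1,380.71 = $886.03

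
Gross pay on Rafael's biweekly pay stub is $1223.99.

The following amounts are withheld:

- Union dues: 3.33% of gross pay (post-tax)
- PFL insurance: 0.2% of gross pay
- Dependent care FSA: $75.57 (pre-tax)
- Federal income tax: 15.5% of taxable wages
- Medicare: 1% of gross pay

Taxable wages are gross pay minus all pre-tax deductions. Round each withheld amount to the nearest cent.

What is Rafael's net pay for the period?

$914.96

Dependent care FSA: $75.57
Taxable wages = $1223.99 − $75.57 = $1148.42
Federal income tax: $1148.42 × 0.155 = $178.01
Medicare: $1223.99 × 0.01 = $12.24
PFL insurance: $1223.99 × 0.002 = $2.45
Union dues: $1223.99 × 0.0333 = $40.76
Total deductions = $75.57 + $178.01 + $12.24 + $2.45 + $40.76 = $309.03
Net pay = $1223.99 − $309.03 = $914.96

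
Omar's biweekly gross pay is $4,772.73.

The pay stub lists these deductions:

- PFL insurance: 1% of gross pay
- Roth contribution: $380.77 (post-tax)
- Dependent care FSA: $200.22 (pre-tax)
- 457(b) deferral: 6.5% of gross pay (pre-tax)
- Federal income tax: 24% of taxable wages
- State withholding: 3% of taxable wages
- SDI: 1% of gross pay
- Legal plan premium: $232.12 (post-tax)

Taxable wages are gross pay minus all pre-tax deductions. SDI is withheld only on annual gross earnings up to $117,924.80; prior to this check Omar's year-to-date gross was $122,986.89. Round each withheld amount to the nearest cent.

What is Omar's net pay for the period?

457(b) deferral: $4,772.73 × 0.065 = $310.23
Dependent care FSA: $200.22
Pre-tax total = $310.23 + $200.22 = $510.45
Taxable wages = $4,772.73 − $510.45 = $4,262.28
State withholding: $4,262.28 × 0.03 = $127.87
Federal income tax: $4,262.28 × 0.24 = $1,022.95
SDI: annual cap $117,924.80 already reached (YTD $122,986.89), so $0.00
PFL insurance: $4,772.73 × 0.01 = $47.73
Legal plan premium: $232.12
Roth contribution: $380.77
Total deductions = $310.23 + $200.22 + $127.87 + $1,022.95 + $0.00 + $47.73 + $232.12 + $380.77 = $2,321.89
Net pay = $4,772.73 − $2,321.89 = $2,450.84

$2,450.84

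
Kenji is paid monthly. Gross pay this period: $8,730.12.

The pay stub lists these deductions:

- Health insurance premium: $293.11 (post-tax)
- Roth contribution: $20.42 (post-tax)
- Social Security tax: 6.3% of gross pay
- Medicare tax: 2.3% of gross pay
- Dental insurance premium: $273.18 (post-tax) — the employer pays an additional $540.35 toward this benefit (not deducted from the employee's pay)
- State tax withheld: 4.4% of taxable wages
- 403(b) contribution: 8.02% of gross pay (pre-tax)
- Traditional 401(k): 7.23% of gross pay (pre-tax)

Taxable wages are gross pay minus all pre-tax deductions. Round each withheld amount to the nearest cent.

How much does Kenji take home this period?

403(b) contribution: $8,730.12 × 0.0802 = $700.16
Traditional 401(k): $8,730.12 × 0.0723 = $631.19
Pre-tax total = $700.16 + $631.19 = $1,331.35
Taxable wages = $8,730.12 − $1,331.35 = $7,398.77
State tax withheld: $7,398.77 × 0.044 = $325.55
Social Security tax: $8,730.12 × 0.063 = $550.00
Medicare tax: $8,730.12 × 0.023 = $200.79
Health insurance premium: $293.11
Roth contribution: $20.42
Dental insurance premium: $273.18
(Employer's $540.35 toward dental insurance premium is not withheld from the employee.)
Total deductions = $700.16 + $631.19 + $325.55 + $550.00 + $200.79 + $293.11 + $20.42 + $273.18 = $2,994.40
Net pay = $8,730.12 − $2,994.40 = $5,735.72

$5,735.72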